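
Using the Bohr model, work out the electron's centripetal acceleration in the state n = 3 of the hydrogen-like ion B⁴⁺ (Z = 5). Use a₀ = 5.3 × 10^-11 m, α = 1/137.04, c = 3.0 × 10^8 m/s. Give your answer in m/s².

r = n²a₀/Z = 9.5 × 10^-11 m, v = Zαc/n = 3.6 × 10^6 m/s
a = v²/r = (3.6 × 10^6)² / 9.5 × 10^-11 = 1.4 × 10^23 m/s²

1.4 × 10^23 m/s²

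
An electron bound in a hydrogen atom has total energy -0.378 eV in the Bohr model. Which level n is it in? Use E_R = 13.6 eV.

E_n = −E_R Z²/n² ⇒ n² = E_R Z²/(−E_n) = 13.6 × 1² / 0.378 ≈ 35.98
n = 6

6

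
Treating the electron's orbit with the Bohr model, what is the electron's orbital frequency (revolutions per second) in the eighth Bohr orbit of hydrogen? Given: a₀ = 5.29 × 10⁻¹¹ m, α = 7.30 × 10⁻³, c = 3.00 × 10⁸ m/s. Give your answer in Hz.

1.29 × 10¹³ Hz

r = n²a₀/Z = 3.39 × 10⁻⁹ m, v = Zαc/n = 2.74 × 10⁵ m/s
f = v/(2πr) = 1.29 × 10¹³ Hz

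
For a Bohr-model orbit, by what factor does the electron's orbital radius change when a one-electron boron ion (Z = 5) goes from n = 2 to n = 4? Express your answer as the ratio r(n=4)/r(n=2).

4

r ∝ Z^-1 · n^2; with Z fixed, r ∝ n^2.
r(n=4)/r(n=2) = (4/2)^2 = 4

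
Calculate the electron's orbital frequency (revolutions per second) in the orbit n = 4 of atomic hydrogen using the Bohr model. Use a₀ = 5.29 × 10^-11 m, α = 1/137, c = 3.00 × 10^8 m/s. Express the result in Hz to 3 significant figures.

1.03 × 10^14 Hz

r = n²a₀/Z = 8.46 × 10^-10 m, v = Zαc/n = 5.47 × 10^5 m/s
f = v/(2πr) = 1.03 × 10^14 Hz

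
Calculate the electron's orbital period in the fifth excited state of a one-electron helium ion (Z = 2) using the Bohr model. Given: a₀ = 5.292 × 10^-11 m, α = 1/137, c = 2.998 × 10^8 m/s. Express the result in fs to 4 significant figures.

8.205 fs

r = n²a₀/Z = 6²·5.292 × 10^-11/2 = 9.526 × 10^-10 m
v = Zαc/n = 2·0.007299·2.998 × 10^8/6 = 7.294 × 10^5 m/s
T = 2πr/v = 8.205 × 10^-15 s = 8.205 fs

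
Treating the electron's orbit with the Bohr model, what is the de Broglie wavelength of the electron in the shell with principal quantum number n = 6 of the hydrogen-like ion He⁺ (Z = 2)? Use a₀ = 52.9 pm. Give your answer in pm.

The Bohr quantisation condition is nλ = 2πr_n.
r_n = n²a₀/Z = 952 pm
λ = 2πr_n/n = 2π·952/6 = 997 pm

997 pm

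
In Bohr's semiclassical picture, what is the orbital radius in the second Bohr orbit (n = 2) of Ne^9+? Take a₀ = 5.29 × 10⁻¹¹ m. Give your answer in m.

2.12 × 10⁻¹¹ m

r_n = n²a₀/Z = 2² × 5.29 × 10⁻¹¹ / 10
    = 4 × 5.29 × 10⁻¹¹ / 10 = 2.12 × 10⁻¹¹ m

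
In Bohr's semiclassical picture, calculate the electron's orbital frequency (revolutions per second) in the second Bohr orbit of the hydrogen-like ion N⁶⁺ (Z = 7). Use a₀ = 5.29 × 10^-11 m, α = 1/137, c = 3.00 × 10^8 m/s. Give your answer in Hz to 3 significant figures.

r = n²a₀/Z = 3.02 × 10^-11 m, v = Zαc/n = 7.66 × 10^6 m/s
f = v/(2πr) = 4.04 × 10^16 Hz

4.04 × 10^16 Hz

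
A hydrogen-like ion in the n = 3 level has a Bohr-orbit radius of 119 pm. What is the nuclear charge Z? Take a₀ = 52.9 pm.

4

r_n = n²a₀/Z ⇒ Z = n²a₀/r = 3² × 52.9 / 119 ≈ 4.00
Z = 4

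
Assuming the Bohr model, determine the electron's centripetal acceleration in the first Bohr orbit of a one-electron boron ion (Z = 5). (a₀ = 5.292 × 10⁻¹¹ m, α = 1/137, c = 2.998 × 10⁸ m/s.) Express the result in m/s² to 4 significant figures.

1.131 × 10²⁵ m/s²

r = n²a₀/Z = 1.058 × 10⁻¹¹ m, v = Zαc/n = 1.094 × 10⁷ m/s
a = v²/r = (1.094 × 10⁷)² / 1.058 × 10⁻¹¹ = 1.131 × 10²⁵ m/s²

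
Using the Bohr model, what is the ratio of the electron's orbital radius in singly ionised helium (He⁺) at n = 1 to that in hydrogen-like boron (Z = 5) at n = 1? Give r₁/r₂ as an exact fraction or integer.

5/2

r ∝ Z^-1 · n^2
r₁/r₂ = (2/5)^-1 · (1/1)^2 = 5/2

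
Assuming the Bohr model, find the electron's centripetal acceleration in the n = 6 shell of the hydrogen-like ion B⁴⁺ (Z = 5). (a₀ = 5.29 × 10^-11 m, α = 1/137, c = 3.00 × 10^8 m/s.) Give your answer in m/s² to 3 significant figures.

r = n²a₀/Z = 3.81 × 10^-10 m, v = Zαc/n = 1.82 × 10^6 m/s
a = v²/r = (1.82 × 10^6)² / 3.81 × 10^-10 = 8.74 × 10^21 m/s²

8.74 × 10^21 m/s²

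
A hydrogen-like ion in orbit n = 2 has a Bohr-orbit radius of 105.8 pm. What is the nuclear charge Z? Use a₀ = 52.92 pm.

r_n = n²a₀/Z ⇒ Z = n²a₀/r = 2² × 52.92 / 105.8 ≈ 2.00
Z = 2

2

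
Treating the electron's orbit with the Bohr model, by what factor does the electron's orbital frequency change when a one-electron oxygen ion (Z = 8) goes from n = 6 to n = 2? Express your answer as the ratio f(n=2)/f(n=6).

27

f ∝ Z^2 · n^-3; with Z fixed, f ∝ n^-3.
f(n=2)/f(n=6) = (2/6)^-3 = 27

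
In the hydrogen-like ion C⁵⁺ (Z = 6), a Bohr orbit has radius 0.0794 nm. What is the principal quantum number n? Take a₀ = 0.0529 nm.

3

r_n = n²a₀/Z ⇒ n² = rZ/a₀ = 0.0794 × 6 / 0.0529 ≈ 9.01
n = 3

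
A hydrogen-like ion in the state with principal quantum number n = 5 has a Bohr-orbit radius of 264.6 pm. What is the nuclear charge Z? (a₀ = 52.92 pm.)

5

r_n = n²a₀/Z ⇒ Z = n²a₀/r = 5² × 52.92 / 264.6 ≈ 5.00
Z = 5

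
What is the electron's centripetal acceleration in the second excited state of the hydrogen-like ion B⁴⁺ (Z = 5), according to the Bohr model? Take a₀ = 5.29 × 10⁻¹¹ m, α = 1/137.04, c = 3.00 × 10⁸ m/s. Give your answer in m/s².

r = n²a₀/Z = 9.52 × 10⁻¹¹ m, v = Zαc/n = 3.65 × 10⁶ m/s
a = v²/r = (3.65 × 10⁶)² / 9.52 × 10⁻¹¹ = 1.40 × 10²³ m/s²

1.40 × 10²³ m/s²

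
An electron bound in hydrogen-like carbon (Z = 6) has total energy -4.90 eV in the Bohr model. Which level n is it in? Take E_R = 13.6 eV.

E_n = −E_R Z²/n² ⇒ n² = E_R Z²/(−E_n) = 13.6 × 6² / 4.90 ≈ 99.92
n = 10

10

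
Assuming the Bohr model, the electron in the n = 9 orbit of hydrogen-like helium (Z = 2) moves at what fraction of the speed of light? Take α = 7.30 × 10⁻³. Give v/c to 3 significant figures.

0.00162

v_n = Zαc/n, so v/c = Zα/n = 2 × 0.00730 / 9 = 0.00162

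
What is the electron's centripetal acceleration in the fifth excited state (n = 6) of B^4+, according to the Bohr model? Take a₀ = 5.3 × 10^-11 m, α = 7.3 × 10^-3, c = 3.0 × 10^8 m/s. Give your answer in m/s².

8.7 × 10^21 m/s²

r = n²a₀/Z = 3.8 × 10^-10 m, v = Zαc/n = 1.8 × 10^6 m/s
a = v²/r = (1.8 × 10^6)² / 3.8 × 10^-10 = 8.7 × 10^21 m/s²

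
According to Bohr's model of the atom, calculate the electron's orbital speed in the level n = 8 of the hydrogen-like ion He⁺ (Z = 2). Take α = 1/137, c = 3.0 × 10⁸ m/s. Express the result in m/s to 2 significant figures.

5.5 × 10⁵ m/s

v_n = Zαc/n = 2 × 0.0073 × 3.0 × 10⁸ / 8
    = 5.5 × 10⁵ m/s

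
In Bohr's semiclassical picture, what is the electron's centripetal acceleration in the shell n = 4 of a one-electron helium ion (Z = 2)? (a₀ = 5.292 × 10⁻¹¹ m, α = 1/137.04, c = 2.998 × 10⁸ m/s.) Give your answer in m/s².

r = n²a₀/Z = 4.234 × 10⁻¹⁰ m, v = Zαc/n = 1.094 × 10⁶ m/s
a = v²/r = (1.094 × 10⁶)² / 4.234 × 10⁻¹⁰ = 2.826 × 10²¹ m/s²

2.826 × 10²¹ m/s²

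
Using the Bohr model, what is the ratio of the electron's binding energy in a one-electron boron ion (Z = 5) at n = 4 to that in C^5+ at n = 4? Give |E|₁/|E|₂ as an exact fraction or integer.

|E| ∝ Z^2 · n^-2
|E|₁/|E|₂ = (5/6)^2 · (4/4)^-2 = 25/36

25/36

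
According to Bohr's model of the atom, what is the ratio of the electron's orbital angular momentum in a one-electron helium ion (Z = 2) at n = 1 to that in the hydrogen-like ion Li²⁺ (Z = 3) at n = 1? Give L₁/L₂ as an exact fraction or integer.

L = nℏ is independent of Z.
L₁/L₂ = n₁/n₂ = 1/1 = 1

1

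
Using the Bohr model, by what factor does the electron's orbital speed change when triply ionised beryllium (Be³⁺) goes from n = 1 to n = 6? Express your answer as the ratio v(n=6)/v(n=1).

v ∝ Z^1 · n^-1; with Z fixed, v ∝ n^-1.
v(n=6)/v(n=1) = (6/1)^-1 = 1/6

1/6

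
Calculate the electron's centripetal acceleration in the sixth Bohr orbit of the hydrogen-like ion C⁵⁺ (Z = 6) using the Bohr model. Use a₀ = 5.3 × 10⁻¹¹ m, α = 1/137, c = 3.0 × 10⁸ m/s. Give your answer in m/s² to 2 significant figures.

r = n²a₀/Z = 3.2 × 10⁻¹⁰ m, v = Zαc/n = 2.2 × 10⁶ m/s
a = v²/r = (2.2 × 10⁶)² / 3.2 × 10⁻¹⁰ = 1.5 × 10²² m/s²

1.5 × 10²² m/s²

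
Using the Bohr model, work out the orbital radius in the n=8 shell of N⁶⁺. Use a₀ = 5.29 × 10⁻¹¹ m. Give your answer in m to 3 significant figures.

4.84 × 10⁻¹⁰ m

r_n = n²a₀/Z = 8² × 5.29 × 10⁻¹¹ / 7
    = 64 × 5.29 × 10⁻¹¹ / 7 = 4.84 × 10⁻¹⁰ m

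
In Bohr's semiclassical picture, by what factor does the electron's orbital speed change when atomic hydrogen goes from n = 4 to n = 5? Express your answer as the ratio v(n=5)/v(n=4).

v ∝ Z^1 · n^-1; with Z fixed, v ∝ n^-1.
v(n=5)/v(n=4) = (5/4)^-1 = 4/5

4/5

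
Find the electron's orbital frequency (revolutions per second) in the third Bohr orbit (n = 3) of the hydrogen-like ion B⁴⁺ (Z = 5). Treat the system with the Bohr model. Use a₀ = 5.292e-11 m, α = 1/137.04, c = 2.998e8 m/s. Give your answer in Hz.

r = n²a₀/Z = 9.526e-11 m, v = Zαc/n = 3.646e6 m/s
f = v/(2πr) = 6.092e15 Hz

6.092e15 Hz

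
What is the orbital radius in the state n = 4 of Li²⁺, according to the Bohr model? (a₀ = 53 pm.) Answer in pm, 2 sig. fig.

r_n = n²a₀/Z = 4² × 53 / 3
    = 16 × 53 / 3 = 280 pm

280 pm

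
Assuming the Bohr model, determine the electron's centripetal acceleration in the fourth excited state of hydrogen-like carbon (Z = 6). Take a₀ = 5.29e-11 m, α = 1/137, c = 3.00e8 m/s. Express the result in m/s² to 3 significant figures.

3.13e22 m/s²

r = n²a₀/Z = 2.20e-10 m, v = Zαc/n = 2.63e6 m/s
a = v²/r = (2.63e6)² / 2.20e-10 = 3.13e22 m/s²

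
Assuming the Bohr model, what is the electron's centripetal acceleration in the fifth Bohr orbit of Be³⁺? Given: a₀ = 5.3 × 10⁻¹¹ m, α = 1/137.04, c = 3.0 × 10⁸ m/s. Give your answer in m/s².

r = n²a₀/Z = 3.3 × 10⁻¹⁰ m, v = Zαc/n = 1.8 × 10⁶ m/s
a = v²/r = (1.8 × 10⁶)² / 3.3 × 10⁻¹⁰ = 9.3 × 10²¹ m/s²

9.3 × 10²¹ m/s²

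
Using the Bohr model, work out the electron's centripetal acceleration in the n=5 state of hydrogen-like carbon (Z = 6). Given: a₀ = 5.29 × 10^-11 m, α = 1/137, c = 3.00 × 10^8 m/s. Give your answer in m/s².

3.13 × 10^22 m/s²

r = n²a₀/Z = 2.20 × 10^-10 m, v = Zαc/n = 2.63 × 10^6 m/s
a = v²/r = (2.63 × 10^6)² / 2.20 × 10^-10 = 3.13 × 10^22 m/s²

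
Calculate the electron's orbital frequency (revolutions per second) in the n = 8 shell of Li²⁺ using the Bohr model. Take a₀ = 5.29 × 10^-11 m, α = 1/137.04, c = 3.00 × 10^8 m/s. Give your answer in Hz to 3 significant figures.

1.16 × 10^14 Hz

r = n²a₀/Z = 1.13 × 10^-9 m, v = Zαc/n = 8.21 × 10^5 m/s
f = v/(2πr) = 1.16 × 10^14 Hz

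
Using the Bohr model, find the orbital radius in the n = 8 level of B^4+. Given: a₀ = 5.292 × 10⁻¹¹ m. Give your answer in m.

6.774 × 10⁻¹⁰ m

r_n = n²a₀/Z = 8² × 5.292 × 10⁻¹¹ / 5
    = 64 × 5.292 × 10⁻¹¹ / 5 = 6.774 × 10⁻¹⁰ m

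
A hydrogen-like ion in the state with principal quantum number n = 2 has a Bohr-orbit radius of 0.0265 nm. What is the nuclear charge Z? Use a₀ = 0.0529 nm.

r_n = n²a₀/Z ⇒ Z = n²a₀/r = 2² × 0.0529 / 0.0265 ≈ 7.98
Z = 8

8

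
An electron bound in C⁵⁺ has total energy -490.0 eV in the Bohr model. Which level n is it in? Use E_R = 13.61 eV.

1

E_n = −E_R Z²/n² ⇒ n² = E_R Z²/(−E_n) = 13.61 × 6² / 490.0 ≈ 1.00
n = 1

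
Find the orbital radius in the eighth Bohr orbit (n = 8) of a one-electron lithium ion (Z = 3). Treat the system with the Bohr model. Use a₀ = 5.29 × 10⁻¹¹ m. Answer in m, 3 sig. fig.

1.13 × 10⁻⁹ m

r_n = n²a₀/Z = 8² × 5.29 × 10⁻¹¹ / 3
    = 64 × 5.29 × 10⁻¹¹ / 3 = 1.13 × 10⁻⁹ m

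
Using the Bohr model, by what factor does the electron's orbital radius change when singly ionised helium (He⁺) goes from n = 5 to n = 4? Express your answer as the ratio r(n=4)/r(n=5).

16/25

r ∝ Z^-1 · n^2; with Z fixed, r ∝ n^2.
r(n=4)/r(n=5) = (4/5)^2 = 16/25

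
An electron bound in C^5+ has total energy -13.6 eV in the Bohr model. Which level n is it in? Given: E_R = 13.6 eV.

6

E_n = −E_R Z²/n² ⇒ n² = E_R Z²/(−E_n) = 13.6 × 6² / 13.6 ≈ 36.00
n = 6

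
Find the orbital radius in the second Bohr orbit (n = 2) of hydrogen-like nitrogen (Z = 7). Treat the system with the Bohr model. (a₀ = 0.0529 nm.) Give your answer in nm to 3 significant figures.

r_n = n²a₀/Z = 2² × 0.0529 / 7
    = 4 × 0.0529 / 7 = 0.0302 nm

0.0302 nm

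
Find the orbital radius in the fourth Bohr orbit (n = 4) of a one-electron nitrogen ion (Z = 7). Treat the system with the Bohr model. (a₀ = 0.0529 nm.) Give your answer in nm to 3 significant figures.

0.121 nm

r_n = n²a₀/Z = 4² × 0.0529 / 7
    = 16 × 0.0529 / 7 = 0.121 nm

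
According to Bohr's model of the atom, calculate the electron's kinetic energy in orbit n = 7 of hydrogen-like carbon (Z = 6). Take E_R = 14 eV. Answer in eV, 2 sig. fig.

For a Coulomb orbit the virial theorem gives K = −E_n.
E_n = −E_R·Z²/n², so K = E_R·Z²/n² = 14 × 6²/7² = 10 eV

10 eV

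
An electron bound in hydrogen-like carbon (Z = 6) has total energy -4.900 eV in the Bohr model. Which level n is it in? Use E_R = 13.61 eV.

10

E_n = −E_R Z²/n² ⇒ n² = E_R Z²/(−E_n) = 13.61 × 6² / 4.900 ≈ 99.99
n = 10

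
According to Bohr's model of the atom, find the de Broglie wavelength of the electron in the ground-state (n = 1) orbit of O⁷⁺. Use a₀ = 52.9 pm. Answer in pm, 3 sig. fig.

The Bohr quantisation condition is nλ = 2πr_n.
r_n = n²a₀/Z = 6.61 pm
λ = 2πr_n/n = 2π·6.61/1 = 41.5 pm

41.5 pm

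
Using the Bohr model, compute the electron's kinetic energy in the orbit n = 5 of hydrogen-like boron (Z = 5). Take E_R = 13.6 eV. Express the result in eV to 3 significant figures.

For a Coulomb orbit the virial theorem gives K = −E_n.
E_n = −E_R·Z²/n², so K = E_R·Z²/n² = 13.6 × 5²/5² = 13.6 eV

13.6 eV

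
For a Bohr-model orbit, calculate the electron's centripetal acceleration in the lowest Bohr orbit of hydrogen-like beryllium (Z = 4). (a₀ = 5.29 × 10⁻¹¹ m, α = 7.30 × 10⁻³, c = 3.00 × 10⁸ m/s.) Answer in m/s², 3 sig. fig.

r = n²a₀/Z = 1.32 × 10⁻¹¹ m, v = Zαc/n = 8.76 × 10⁶ m/s
a = v²/r = (8.76 × 10⁶)² / 1.32 × 10⁻¹¹ = 5.80 × 10²⁴ m/s²

5.80 × 10²⁴ m/s²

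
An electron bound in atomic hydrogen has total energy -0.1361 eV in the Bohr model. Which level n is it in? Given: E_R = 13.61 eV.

10

E_n = −E_R Z²/n² ⇒ n² = E_R Z²/(−E_n) = 13.61 × 1² / 0.1361 ≈ 100.00
n = 10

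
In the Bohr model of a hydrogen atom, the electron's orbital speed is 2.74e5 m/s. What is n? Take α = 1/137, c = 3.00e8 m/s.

8

v_n = Zαc/n ⇒ n = Zαc/v = 1 × 0.00730 × 3.00e8 / 2.74e5 ≈ 7.99
n = 8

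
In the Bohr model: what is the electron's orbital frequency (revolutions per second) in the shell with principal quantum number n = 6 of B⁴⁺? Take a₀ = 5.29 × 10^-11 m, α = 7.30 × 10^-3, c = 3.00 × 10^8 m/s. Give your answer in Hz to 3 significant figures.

7.63 × 10^14 Hz

r = n²a₀/Z = 3.81 × 10^-10 m, v = Zαc/n = 1.82 × 10^6 m/s
f = v/(2πr) = 7.63 × 10^14 Hz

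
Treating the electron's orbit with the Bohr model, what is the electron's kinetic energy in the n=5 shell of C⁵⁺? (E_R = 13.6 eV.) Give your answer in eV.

For a Coulomb orbit the virial theorem gives K = −E_n.
E_n = −E_R·Z²/n², so K = E_R·Z²/n² = 13.6 × 6²/5² = 19.6 eV

19.6 eV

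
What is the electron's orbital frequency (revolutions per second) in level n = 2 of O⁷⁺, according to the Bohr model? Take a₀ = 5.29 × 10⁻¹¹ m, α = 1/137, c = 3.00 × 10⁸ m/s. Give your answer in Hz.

5.27 × 10¹⁶ Hz

r = n²a₀/Z = 2.65 × 10⁻¹¹ m, v = Zαc/n = 8.76 × 10⁶ m/s
f = v/(2πr) = 5.27 × 10¹⁶ Hz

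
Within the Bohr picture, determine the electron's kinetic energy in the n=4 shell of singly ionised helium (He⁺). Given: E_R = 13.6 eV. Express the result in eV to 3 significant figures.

3.40 eV

For a Coulomb orbit the virial theorem gives K = −E_n.
E_n = −E_R·Z²/n², so K = E_R·Z²/n² = 13.6 × 2²/4² = 3.40 eV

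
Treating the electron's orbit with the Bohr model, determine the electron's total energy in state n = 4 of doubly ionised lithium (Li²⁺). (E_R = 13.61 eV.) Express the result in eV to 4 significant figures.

E_n = −E_R·Z²/n² = −13.61 × 3²/4² = -7.656 eV

-7.656 eV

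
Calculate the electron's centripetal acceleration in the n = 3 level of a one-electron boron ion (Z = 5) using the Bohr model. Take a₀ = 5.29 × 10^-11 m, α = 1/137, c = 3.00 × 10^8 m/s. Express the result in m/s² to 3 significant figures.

r = n²a₀/Z = 9.52 × 10^-11 m, v = Zαc/n = 3.65 × 10^6 m/s
a = v²/r = (3.65 × 10^6)² / 9.52 × 10^-11 = 1.40 × 10^23 m/s²

1.40 × 10^23 m/s²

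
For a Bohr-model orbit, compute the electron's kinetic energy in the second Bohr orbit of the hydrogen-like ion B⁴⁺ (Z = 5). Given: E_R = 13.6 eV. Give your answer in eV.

85.0 eV

For a Coulomb orbit the virial theorem gives K = −E_n.
E_n = −E_R·Z²/n², so K = E_R·Z²/n² = 13.6 × 5²/2² = 85.0 eV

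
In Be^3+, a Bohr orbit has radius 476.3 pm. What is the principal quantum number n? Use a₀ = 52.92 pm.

6

r_n = n²a₀/Z ⇒ n² = rZ/a₀ = 476.3 × 4 / 52.92 ≈ 36.00
n = 6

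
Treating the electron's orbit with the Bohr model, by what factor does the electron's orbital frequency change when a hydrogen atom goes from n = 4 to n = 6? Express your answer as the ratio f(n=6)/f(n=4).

8/27

f ∝ Z^2 · n^-3; with Z fixed, f ∝ n^-3.
f(n=6)/f(n=4) = (6/4)^-3 = 8/27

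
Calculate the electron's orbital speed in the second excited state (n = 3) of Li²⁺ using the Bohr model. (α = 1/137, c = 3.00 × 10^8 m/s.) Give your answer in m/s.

2.19 × 10^6 m/s

v_n = Zαc/n = 3 × 0.00730 × 3.00 × 10^8 / 3
    = 2.19 × 10^6 m/s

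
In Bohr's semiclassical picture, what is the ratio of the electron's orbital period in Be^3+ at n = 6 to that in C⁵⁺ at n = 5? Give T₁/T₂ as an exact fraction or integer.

T ∝ Z^-2 · n^3
T₁/T₂ = (4/6)^-2 · (6/5)^3 = 486/125

486/125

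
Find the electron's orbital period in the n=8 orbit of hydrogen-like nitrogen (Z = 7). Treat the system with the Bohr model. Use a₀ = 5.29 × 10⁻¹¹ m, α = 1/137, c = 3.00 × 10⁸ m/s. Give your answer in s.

r = n²a₀/Z = 8²·5.29 × 10⁻¹¹/7 = 4.84 × 10⁻¹⁰ m
v = Zαc/n = 7·0.00730·3.00 × 10⁸/8 = 1.92 × 10⁶ m/s
T = 2πr/v = 1.59 × 10⁻¹⁵ s

1.59 × 10⁻¹⁵ s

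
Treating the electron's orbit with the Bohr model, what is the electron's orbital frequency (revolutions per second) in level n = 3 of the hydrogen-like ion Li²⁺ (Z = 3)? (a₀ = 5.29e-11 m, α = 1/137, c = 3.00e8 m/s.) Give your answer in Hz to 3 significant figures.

r = n²a₀/Z = 1.59e-10 m, v = Zαc/n = 2.19e6 m/s
f = v/(2πr) = 2.20e15 Hz

2.20e15 Hz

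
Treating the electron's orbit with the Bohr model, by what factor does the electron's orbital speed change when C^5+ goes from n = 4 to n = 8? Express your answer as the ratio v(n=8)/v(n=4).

v ∝ Z^1 · n^-1; with Z fixed, v ∝ n^-1.
v(n=8)/v(n=4) = (8/4)^-1 = 1/2

1/2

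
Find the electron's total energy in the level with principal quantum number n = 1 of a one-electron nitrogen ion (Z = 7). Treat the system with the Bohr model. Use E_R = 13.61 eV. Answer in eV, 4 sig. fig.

-666.9 eV

E_n = −E_R·Z²/n² = −13.61 × 7²/1² = -666.9 eV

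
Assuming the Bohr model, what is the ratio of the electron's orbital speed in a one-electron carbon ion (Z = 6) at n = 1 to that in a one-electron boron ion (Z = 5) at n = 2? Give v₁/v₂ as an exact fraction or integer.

v ∝ Z^1 · n^-1
v₁/v₂ = (6/5)^1 · (1/2)^-1 = 12/5

12/5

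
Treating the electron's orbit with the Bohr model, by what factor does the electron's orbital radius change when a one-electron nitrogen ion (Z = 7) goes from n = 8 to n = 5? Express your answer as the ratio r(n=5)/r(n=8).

25/64

r ∝ Z^-1 · n^2; with Z fixed, r ∝ n^2.
r(n=5)/r(n=8) = (5/8)^2 = 25/64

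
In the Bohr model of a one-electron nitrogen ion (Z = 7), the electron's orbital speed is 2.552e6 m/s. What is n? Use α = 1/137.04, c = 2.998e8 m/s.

v_n = Zαc/n ⇒ n = Zαc/v = 7 × 0.007297 × 2.998e8 / 2.552e6 ≈ 6.00
n = 6

6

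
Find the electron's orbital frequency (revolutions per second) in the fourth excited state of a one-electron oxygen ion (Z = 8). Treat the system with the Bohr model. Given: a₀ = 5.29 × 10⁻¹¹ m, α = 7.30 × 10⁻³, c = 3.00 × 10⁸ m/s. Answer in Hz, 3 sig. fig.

r = n²a₀/Z = 1.65 × 10⁻¹⁰ m, v = Zαc/n = 3.50 × 10⁶ m/s
f = v/(2πr) = 3.37 × 10¹⁵ Hz

3.37 × 10¹⁵ Hz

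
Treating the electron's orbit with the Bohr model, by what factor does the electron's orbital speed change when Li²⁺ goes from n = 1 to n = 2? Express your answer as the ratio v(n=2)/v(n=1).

1/2

v ∝ Z^1 · n^-1; with Z fixed, v ∝ n^-1.
v(n=2)/v(n=1) = (2/1)^-1 = 1/2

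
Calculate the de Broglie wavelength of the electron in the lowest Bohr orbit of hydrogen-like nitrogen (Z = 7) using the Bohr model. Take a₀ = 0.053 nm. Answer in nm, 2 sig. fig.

The Bohr quantisation condition is nλ = 2πr_n.
r_n = n²a₀/Z = 0.0076 nm
λ = 2πr_n/n = 2π·0.0076/1 = 0.048 nm

0.048 nm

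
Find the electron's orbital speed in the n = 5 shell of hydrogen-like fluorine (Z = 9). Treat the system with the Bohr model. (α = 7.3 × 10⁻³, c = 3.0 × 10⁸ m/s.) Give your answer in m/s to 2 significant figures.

3.9 × 10⁶ m/s

v_n = Zαc/n = 9 × 0.0073 × 3.0 × 10⁸ / 5
    = 3.9 × 10⁶ m/s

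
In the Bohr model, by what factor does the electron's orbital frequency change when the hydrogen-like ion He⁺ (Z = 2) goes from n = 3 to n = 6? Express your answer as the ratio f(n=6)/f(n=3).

f ∝ Z^2 · n^-3; with Z fixed, f ∝ n^-3.
f(n=6)/f(n=3) = (6/3)^-3 = 1/8

1/8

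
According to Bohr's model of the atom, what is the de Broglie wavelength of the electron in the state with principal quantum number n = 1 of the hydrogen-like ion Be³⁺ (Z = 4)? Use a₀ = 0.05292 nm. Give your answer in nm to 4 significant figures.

The Bohr quantisation condition is nλ = 2πr_n.
r_n = n²a₀/Z = 0.01323 nm
λ = 2πr_n/n = 2π·0.01323/1 = 0.08313 nm

0.08313 nm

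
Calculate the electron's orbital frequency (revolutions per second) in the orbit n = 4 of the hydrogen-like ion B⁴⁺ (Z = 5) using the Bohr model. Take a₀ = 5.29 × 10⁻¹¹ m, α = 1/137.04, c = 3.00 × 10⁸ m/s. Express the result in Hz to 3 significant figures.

r = n²a₀/Z = 1.69 × 10⁻¹⁰ m, v = Zαc/n = 2.74 × 10⁶ m/s
f = v/(2πr) = 2.57 × 10¹⁵ Hz

2.57 × 10¹⁵ Hz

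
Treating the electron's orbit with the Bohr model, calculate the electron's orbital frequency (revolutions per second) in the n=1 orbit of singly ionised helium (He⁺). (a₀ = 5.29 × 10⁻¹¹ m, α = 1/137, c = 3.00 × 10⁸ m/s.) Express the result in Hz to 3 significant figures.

2.64 × 10¹⁶ Hz

r = n²a₀/Z = 2.65 × 10⁻¹¹ m, v = Zαc/n = 4.38 × 10⁶ m/s
f = v/(2πr) = 2.64 × 10¹⁶ Hz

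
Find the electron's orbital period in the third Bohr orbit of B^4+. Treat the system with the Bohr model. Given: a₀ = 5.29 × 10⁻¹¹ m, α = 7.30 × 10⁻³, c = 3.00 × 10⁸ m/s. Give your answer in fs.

0.164 fs

r = n²a₀/Z = 3²·5.29 × 10⁻¹¹/5 = 9.52 × 10⁻¹¹ m
v = Zαc/n = 5·0.00730·3.00 × 10⁸/3 = 3.65 × 10⁶ m/s
T = 2πr/v = 1.64 × 10⁻¹⁶ s = 0.164 fs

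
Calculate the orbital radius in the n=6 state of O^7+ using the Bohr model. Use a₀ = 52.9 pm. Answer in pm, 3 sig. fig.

238 pm

r_n = n²a₀/Z = 6² × 52.9 / 8
    = 36 × 52.9 / 8 = 238 pm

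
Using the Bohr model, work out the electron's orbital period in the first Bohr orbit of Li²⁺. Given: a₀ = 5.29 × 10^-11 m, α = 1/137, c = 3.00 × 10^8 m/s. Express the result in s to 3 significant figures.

r = n²a₀/Z = 1²·5.29 × 10^-11/3 = 1.76 × 10^-11 m
v = Zαc/n = 3·0.00730·3.00 × 10^8/1 = 6.57 × 10^6 m/s
T = 2πr/v = 1.69 × 10^-17 s

1.69 × 10^-17 s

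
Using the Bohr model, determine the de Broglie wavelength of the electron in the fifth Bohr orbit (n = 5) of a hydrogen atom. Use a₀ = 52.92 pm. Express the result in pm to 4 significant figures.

The Bohr quantisation condition is nλ = 2πr_n.
r_n = n²a₀/Z = 1323 pm
λ = 2πr_n/n = 2π·1323/5 = 1663 pm

1663 pm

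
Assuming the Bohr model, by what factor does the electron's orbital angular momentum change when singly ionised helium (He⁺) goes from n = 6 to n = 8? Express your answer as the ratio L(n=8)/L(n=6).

L = nℏ depends only on n, so L ∝ n.
L(n=8)/L(n=6) = (8/6)^1 = 4/3

4/3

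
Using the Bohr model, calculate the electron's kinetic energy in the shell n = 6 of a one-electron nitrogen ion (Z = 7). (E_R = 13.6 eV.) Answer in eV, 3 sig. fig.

For a Coulomb orbit the virial theorem gives K = −E_n.
E_n = −E_R·Z²/n², so K = E_R·Z²/n² = 13.6 × 7²/6² = 18.5 eV

18.5 eV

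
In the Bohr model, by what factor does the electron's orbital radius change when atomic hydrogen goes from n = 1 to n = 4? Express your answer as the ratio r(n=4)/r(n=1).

r ∝ Z^-1 · n^2; with Z fixed, r ∝ n^2.
r(n=4)/r(n=1) = (4/1)^2 = 16

16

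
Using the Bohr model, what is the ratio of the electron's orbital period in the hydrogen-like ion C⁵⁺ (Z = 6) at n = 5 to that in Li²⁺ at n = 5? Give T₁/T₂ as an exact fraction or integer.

1/4

T ∝ Z^-2 · n^3
T₁/T₂ = (6/3)^-2 · (5/5)^3 = 1/4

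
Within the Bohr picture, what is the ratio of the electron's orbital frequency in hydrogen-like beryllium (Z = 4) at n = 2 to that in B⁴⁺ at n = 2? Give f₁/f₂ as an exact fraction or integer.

16/25

f ∝ Z^2 · n^-3
f₁/f₂ = (4/5)^2 · (2/2)^-3 = 16/25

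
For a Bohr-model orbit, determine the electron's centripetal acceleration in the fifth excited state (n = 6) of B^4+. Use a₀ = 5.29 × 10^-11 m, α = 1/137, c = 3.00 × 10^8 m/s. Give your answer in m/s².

8.74 × 10^21 m/s²

r = n²a₀/Z = 3.81 × 10^-10 m, v = Zαc/n = 1.82 × 10^6 m/s
a = v²/r = (1.82 × 10^6)² / 3.81 × 10^-10 = 8.74 × 10^21 m/s²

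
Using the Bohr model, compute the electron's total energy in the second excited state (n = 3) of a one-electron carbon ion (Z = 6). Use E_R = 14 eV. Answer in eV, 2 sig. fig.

-56 eV

E_n = −E_R·Z²/n² = −14 × 6²/3² = -56 eV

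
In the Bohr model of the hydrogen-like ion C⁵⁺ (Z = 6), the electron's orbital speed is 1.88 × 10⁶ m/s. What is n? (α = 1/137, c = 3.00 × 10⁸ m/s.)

7

v_n = Zαc/n ⇒ n = Zαc/v = 6 × 0.00730 × 3.00 × 10⁸ / 1.88 × 10⁶ ≈ 6.99
n = 7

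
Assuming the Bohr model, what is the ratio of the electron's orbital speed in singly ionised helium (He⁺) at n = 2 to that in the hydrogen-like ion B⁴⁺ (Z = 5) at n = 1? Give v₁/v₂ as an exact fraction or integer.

v ∝ Z^1 · n^-1
v₁/v₂ = (2/5)^1 · (2/1)^-1 = 1/5

1/5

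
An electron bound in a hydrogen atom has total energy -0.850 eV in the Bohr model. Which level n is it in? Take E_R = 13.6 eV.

E_n = −E_R Z²/n² ⇒ n² = E_R Z²/(−E_n) = 13.6 × 1² / 0.850 ≈ 16.00
n = 4

4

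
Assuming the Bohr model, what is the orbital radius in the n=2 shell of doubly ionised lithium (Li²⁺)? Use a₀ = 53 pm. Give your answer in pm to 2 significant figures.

r_n = n²a₀/Z = 2² × 53 / 3
    = 4 × 53 / 3 = 71 pm

71 pm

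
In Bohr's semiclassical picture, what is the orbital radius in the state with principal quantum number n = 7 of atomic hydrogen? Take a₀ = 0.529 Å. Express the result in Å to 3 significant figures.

25.9 Å

r_n = n²a₀/Z = 7² × 0.529 / 1
    = 49 × 0.529 / 1 = 25.9 Å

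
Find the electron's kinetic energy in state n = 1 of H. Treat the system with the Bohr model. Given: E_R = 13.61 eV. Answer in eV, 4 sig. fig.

13.61 eV

For a Coulomb orbit the virial theorem gives K = −E_n.
E_n = −E_R·Z²/n², so K = E_R·Z²/n² = 13.61 × 1²/1² = 13.61 eV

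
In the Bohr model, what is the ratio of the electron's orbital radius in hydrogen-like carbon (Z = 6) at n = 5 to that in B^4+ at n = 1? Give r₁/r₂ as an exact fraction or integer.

r ∝ Z^-1 · n^2
r₁/r₂ = (6/5)^-1 · (5/1)^2 = 125/6

125/6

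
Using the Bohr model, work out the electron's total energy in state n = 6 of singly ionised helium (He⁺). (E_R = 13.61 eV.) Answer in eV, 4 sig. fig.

-1.512 eV

E_n = −E_R·Z²/n² = −13.61 × 2²/6² = -1.512 eV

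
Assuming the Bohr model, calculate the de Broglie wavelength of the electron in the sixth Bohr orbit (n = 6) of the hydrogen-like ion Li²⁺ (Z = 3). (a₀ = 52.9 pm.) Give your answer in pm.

665 pm

The Bohr quantisation condition is nλ = 2πr_n.
r_n = n²a₀/Z = 635 pm
λ = 2πr_n/n = 2π·635/6 = 665 pm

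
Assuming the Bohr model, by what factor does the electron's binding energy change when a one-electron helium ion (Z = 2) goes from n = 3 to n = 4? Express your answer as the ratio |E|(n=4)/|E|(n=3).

|E| ∝ Z^2 · n^-2; with Z fixed, |E| ∝ n^-2.
|E|(n=4)/|E|(n=3) = (4/3)^-2 = 9/16

9/16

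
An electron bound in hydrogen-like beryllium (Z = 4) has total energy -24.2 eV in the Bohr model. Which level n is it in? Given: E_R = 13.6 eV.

E_n = −E_R Z²/n² ⇒ n² = E_R Z²/(−E_n) = 13.6 × 4² / 24.2 ≈ 8.99
n = 3

3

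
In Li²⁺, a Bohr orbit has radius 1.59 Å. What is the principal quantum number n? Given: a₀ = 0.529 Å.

r_n = n²a₀/Z ⇒ n² = rZ/a₀ = 1.59 × 3 / 0.529 ≈ 9.02
n = 3

3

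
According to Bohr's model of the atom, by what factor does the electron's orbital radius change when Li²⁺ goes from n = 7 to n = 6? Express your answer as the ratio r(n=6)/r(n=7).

r ∝ Z^-1 · n^2; with Z fixed, r ∝ n^2.
r(n=6)/r(n=7) = (6/7)^2 = 36/49

36/49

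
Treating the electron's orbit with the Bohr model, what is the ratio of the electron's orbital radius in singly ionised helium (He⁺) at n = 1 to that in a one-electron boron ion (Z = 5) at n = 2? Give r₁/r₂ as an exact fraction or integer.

r ∝ Z^-1 · n^2
r₁/r₂ = (2/5)^-1 · (1/2)^2 = 5/8

5/8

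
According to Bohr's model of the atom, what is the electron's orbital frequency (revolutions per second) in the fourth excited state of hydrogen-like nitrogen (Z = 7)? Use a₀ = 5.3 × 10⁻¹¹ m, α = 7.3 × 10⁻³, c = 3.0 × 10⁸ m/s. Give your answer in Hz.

r = n²a₀/Z = 1.9 × 10⁻¹⁰ m, v = Zαc/n = 3.1 × 10⁶ m/s
f = v/(2πr) = 2.6 × 10¹⁵ Hz

2.6 × 10¹⁵ Hz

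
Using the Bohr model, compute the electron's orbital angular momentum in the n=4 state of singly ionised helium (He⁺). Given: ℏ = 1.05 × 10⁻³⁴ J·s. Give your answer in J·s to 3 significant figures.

L_n = nℏ = 4 × 1.05 × 10⁻³⁴ = 4.20 × 10⁻³⁴ J·s

4.20 × 10⁻³⁴ J·s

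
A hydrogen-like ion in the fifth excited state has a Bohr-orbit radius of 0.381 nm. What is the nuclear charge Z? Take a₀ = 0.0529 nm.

5

r_n = n²a₀/Z ⇒ Z = n²a₀/r = 6² × 0.0529 / 0.381 ≈ 5.00
Z = 5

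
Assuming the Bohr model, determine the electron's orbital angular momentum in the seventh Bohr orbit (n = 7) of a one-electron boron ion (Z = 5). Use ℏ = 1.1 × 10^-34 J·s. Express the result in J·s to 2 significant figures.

7.7 × 10^-34 J·s

L_n = nℏ = 7 × 1.1 × 10^-34 = 7.7 × 10^-34 J·s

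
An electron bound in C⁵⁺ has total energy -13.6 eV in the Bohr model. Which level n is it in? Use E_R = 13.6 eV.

E_n = −E_R Z²/n² ⇒ n² = E_R Z²/(−E_n) = 13.6 × 6² / 13.6 ≈ 36.00
n = 6

6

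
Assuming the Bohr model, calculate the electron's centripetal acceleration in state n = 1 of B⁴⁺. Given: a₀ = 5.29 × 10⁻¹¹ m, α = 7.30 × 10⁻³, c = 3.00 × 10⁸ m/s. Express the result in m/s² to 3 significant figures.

1.13 × 10²⁵ m/s²

r = n²a₀/Z = 1.06 × 10⁻¹¹ m, v = Zαc/n = 1.09 × 10⁷ m/s
a = v²/r = (1.09 × 10⁷)² / 1.06 × 10⁻¹¹ = 1.13 × 10²⁵ m/s²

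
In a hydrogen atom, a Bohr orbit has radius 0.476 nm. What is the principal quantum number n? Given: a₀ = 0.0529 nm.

r_n = n²a₀/Z ⇒ n² = rZ/a₀ = 0.476 × 1 / 0.0529 ≈ 9.00
n = 3

3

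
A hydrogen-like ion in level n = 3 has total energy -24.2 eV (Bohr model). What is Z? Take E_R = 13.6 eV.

4

E_n = −E_R Z²/n² ⇒ Z² = −E_n n²/E_R = 24.2 × 3² / 13.6 ≈ 16.01
Z = 4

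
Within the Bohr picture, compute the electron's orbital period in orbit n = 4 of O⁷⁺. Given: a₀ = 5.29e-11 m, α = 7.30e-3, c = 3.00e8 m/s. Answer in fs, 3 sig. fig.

0.152 fs

r = n²a₀/Z = 4²·5.29e-11/8 = 1.06e-10 m
v = Zαc/n = 8·0.00730·3.00e8/4 = 4.38e6 m/s
T = 2πr/v = 1.52e-16 s = 0.152 fs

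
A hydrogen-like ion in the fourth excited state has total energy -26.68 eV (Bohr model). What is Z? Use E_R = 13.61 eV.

E_n = −E_R Z²/n² ⇒ Z² = −E_n n²/E_R = 26.68 × 5² / 13.61 ≈ 49.01
Z = 7

7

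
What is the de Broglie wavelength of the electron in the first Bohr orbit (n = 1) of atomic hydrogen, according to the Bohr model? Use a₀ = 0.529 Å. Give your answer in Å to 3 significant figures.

The Bohr quantisation condition is nλ = 2πr_n.
r_n = n²a₀/Z = 0.529 Å
λ = 2πr_n/n = 2π·0.529/1 = 3.32 Å

3.32 Å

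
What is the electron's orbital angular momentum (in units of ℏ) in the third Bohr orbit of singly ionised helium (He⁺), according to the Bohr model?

3

L_n = nℏ, so L/ℏ = n = 3.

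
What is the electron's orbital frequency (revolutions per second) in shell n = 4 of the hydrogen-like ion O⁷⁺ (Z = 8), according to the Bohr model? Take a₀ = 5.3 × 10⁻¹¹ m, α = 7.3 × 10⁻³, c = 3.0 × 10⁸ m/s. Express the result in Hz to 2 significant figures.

6.6 × 10¹⁵ Hz

r = n²a₀/Z = 1.1 × 10⁻¹⁰ m, v = Zαc/n = 4.4 × 10⁶ m/s
f = v/(2πr) = 6.6 × 10¹⁵ Hz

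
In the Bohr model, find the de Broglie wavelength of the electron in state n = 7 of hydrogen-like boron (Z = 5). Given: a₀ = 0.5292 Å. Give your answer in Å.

The Bohr quantisation condition is nλ = 2πr_n.
r_n = n²a₀/Z = 5.186 Å
λ = 2πr_n/n = 2π·5.186/7 = 4.655 Å

4.655 Å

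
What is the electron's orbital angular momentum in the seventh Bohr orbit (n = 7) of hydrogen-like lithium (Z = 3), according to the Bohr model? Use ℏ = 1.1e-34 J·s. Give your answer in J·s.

7.7e-34 J·s

L_n = nℏ = 7 × 1.1e-34 = 7.7e-34 J·s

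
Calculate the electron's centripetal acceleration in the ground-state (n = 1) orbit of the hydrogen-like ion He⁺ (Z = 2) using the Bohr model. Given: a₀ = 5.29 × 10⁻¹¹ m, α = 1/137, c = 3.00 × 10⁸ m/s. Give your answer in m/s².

7.25 × 10²³ m/s²

r = n²a₀/Z = 2.65 × 10⁻¹¹ m, v = Zαc/n = 4.38 × 10⁶ m/s
a = v²/r = (4.38 × 10⁶)² / 2.65 × 10⁻¹¹ = 7.25 × 10²³ m/s²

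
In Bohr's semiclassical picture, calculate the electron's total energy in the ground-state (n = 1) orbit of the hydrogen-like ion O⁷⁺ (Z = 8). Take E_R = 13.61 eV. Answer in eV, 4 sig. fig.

-871.0 eV

E_n = −E_R·Z²/n² = −13.61 × 8²/1² = -871.0 eV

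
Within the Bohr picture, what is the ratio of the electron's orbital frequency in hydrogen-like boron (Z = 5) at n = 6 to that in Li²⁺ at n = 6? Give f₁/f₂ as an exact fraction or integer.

f ∝ Z^2 · n^-3
f₁/f₂ = (5/3)^2 · (6/6)^-3 = 25/9

25/9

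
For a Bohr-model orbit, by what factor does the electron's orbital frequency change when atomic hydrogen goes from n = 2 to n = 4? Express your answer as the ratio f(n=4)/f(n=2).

f ∝ Z^2 · n^-3; with Z fixed, f ∝ n^-3.
f(n=4)/f(n=2) = (4/2)^-3 = 1/8

1/8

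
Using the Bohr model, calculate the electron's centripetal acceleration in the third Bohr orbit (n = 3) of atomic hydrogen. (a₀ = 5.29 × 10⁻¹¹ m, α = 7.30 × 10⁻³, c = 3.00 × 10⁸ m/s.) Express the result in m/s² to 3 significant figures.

r = n²a₀/Z = 4.76 × 10⁻¹⁰ m, v = Zαc/n = 7.30 × 10⁵ m/s
a = v²/r = (7.30 × 10⁵)² / 4.76 × 10⁻¹⁰ = 1.12 × 10²¹ m/s²

1.12 × 10²¹ m/s²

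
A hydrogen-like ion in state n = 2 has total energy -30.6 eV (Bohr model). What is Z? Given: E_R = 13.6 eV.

E_n = −E_R Z²/n² ⇒ Z² = −E_n n²/E_R = 30.6 × 2² / 13.6 ≈ 9.00
Z = 3

3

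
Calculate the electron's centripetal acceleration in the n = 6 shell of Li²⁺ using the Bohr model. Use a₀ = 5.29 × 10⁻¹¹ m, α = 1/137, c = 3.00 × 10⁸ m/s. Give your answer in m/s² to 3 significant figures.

1.89 × 10²¹ m/s²

r = n²a₀/Z = 6.35 × 10⁻¹⁰ m, v = Zαc/n = 1.09 × 10⁶ m/s
a = v²/r = (1.09 × 10⁶)² / 6.35 × 10⁻¹⁰ = 1.89 × 10²¹ m/s²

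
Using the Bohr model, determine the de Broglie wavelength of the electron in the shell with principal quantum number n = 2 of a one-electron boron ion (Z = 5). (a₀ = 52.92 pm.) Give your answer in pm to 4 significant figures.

133.0 pm

The Bohr quantisation condition is nλ = 2πr_n.
r_n = n²a₀/Z = 42.34 pm
λ = 2πr_n/n = 2π·42.34/2 = 133.0 pm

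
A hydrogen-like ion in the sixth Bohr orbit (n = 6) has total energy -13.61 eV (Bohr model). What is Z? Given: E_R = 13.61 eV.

E_n = −E_R Z²/n² ⇒ Z² = −E_n n²/E_R = 13.61 × 6² / 13.61 ≈ 36.00
Z = 6

6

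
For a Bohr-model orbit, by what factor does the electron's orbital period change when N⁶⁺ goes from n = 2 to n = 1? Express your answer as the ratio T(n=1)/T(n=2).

T ∝ Z^-2 · n^3; with Z fixed, T ∝ n^3.
T(n=1)/T(n=2) = (1/2)^3 = 1/8

1/8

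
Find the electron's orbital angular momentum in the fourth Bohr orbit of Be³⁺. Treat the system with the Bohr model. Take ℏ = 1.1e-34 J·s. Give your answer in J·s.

4.4e-34 J·s

L_n = nℏ = 4 × 1.1e-34 = 4.4e-34 J·s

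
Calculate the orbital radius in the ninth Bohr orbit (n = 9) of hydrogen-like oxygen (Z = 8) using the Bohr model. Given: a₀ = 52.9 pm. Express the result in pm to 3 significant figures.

536 pm

r_n = n²a₀/Z = 9² × 52.9 / 8
    = 81 × 52.9 / 8 = 536 pm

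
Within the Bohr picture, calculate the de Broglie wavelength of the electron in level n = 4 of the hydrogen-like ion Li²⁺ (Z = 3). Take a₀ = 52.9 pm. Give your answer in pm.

443 pm

The Bohr quantisation condition is nλ = 2πr_n.
r_n = n²a₀/Z = 282 pm
λ = 2πr_n/n = 2π·282/4 = 443 pm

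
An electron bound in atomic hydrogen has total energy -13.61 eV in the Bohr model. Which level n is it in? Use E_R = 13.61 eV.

1

E_n = −E_R Z²/n² ⇒ n² = E_R Z²/(−E_n) = 13.61 × 1² / 13.61 ≈ 1.00
n = 1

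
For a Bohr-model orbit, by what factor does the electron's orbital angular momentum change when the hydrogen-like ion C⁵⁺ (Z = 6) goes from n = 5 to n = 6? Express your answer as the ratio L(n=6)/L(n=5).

6/5

L = nℏ depends only on n, so L ∝ n.
L(n=6)/L(n=5) = (6/5)^1 = 6/5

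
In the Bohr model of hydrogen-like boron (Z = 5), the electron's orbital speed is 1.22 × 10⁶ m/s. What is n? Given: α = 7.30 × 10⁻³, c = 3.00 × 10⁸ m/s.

v_n = Zαc/n ⇒ n = Zαc/v = 5 × 0.00730 × 3.00 × 10⁸ / 1.22 × 10⁶ ≈ 8.98
n = 9

9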